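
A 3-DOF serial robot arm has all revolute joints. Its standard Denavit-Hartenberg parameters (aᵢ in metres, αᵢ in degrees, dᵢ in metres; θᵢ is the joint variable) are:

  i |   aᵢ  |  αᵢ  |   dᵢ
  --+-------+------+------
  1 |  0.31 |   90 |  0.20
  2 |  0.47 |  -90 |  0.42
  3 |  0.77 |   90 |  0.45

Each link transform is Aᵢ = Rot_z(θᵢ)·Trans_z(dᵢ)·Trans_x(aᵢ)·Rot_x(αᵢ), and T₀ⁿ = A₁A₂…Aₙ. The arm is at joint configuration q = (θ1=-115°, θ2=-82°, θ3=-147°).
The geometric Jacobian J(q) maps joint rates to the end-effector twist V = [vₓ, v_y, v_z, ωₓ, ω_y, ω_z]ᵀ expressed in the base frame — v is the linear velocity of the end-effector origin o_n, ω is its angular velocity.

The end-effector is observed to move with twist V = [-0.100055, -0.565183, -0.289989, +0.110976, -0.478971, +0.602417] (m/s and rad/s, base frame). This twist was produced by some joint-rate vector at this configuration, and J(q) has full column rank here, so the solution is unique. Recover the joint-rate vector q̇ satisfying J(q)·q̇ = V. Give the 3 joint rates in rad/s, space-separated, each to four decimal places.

o_n = [-1.0697, -0.3079, 0.4367]
J₁: ẑ×o_n = [0.3079, -1.0697, 0.0000], ω = ẑ
J2: z=[-0.9063, 0.4226, 0.0000] o=[-0.1310, -0.2810, 0.2000] → [0.1000, 0.2145, 0.4212, -0.9063, 0.4226, 0.0000]
J3: z=[-0.4185, -0.8975, 0.1392] o=[-0.5393, -0.1627, -0.2654] → [-0.6099, 0.2200, -0.4153, -0.4185, -0.8975, 0.1392]
q̇ = J⁺·V = [0.5480, -0.3030, 0.3910]

0.5480 -0.3030 0.3910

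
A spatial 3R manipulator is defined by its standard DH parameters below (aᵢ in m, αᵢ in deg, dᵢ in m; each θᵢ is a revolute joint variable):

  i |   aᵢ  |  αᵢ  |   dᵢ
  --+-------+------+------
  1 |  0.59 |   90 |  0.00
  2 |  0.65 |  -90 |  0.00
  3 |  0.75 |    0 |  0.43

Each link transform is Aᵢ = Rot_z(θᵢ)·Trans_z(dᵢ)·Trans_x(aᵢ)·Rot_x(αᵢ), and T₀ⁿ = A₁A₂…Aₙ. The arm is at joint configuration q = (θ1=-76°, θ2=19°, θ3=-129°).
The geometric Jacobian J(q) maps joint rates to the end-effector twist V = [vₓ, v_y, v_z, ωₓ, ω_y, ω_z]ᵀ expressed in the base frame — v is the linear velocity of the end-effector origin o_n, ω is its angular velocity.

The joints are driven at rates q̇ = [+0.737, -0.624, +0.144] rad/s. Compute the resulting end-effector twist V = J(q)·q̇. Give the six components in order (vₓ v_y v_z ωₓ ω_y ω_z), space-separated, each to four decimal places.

0.5695 -0.6813 0.0097 0.5941 0.1964 0.8732

o_n = [-0.4160, -0.7410, 0.4645]
J₁: ẑ×o_n = [0.7410, -0.4160, 0.0000], ω = ẑ
J2: z=[-0.9703, -0.2419, 0.0000] o=[0.1427, -0.5725, 0.0000] → [-0.1124, 0.4507, 0.0283, -0.9703, -0.2419, 0.0000]
J3: z=[-0.0788, 0.3159, 0.9455] o=[0.2914, -1.1688, 0.2116] → [-0.3246, -0.6489, 0.1898, -0.0788, 0.3159, 0.9455]
V = J·q̇ = [0.5695, -0.6813, 0.0097, 0.5941, 0.1964, 0.8732]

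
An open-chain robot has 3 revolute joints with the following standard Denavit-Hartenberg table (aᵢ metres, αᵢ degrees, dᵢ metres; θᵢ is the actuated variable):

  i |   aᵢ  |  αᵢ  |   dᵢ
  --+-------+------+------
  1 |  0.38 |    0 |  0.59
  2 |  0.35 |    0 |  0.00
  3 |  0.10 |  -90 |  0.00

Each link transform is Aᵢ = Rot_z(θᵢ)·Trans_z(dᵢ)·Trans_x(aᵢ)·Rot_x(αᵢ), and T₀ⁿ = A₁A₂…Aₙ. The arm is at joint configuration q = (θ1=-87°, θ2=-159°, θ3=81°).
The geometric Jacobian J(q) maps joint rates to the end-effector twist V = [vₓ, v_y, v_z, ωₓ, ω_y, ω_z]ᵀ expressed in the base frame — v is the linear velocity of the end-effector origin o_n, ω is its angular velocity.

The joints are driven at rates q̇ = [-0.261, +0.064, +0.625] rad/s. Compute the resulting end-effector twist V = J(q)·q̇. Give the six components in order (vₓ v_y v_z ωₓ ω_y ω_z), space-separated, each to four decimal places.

o_n = [-0.2191, -0.0856, 0.5900]
J₁: ẑ×o_n = [0.0856, -0.2191, 0.0000], ω = ẑ
J2: z=[0.0000, 0.0000, 1.0000] o=[0.0199, -0.3795, 0.5900] → [-0.2939, -0.2390, 0.0000, 0.0000, 0.0000, 1.0000]
J3: z=[0.0000, 0.0000, 1.0000] o=[-0.1225, -0.0597, 0.5900] → [0.0259, -0.0966, 0.0000, 0.0000, 0.0000, 1.0000]
V = J·q̇ = [-0.0250, -0.0185, 0.0000, 0.0000, 0.0000, 0.4280]

-0.0250 -0.0185 0.0000 0.0000 0.0000 0.4280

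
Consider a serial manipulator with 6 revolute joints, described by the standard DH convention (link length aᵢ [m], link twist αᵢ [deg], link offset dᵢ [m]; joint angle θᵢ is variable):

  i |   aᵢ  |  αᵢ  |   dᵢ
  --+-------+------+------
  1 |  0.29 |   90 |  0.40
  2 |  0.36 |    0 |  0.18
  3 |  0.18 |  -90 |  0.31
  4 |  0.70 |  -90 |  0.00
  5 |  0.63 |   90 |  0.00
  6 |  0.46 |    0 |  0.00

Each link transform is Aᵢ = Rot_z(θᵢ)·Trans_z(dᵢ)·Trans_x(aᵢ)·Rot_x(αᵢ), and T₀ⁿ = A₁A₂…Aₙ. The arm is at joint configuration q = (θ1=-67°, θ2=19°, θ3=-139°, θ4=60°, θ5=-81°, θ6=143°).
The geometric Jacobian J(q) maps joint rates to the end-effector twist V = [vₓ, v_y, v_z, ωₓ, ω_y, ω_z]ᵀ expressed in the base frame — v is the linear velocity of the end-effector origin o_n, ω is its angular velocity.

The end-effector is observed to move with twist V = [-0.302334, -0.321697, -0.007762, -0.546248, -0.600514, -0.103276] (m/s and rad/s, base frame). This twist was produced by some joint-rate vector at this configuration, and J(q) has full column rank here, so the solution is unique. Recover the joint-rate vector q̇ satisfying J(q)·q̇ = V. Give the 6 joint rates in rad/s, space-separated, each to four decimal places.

-0.5810 0.1440 0.4490 -0.0110 0.4330 0.4220

o_n = [0.5405, -0.5306, 0.1184]
J₁: ẑ×o_n = [0.5306, 0.5405, -0.0000], ω = ẑ
J2: z=[-0.9205, -0.3907, 0.0000] o=[0.1133, -0.2669, 0.4000] → [0.1100, -0.2593, 0.4096, -0.9205, -0.3907, 0.0000]
J3: z=[-0.9205, -0.3907, 0.0000] o=[0.0806, -0.6506, 0.5172] → [0.1558, -0.3671, 0.0692, -0.9205, -0.3907, 0.0000]
J4: z=[0.3384, -0.7972, -0.5000] o=[-0.2399, -0.6889, 0.3613] → [0.2728, -0.3080, 0.6757, 0.3384, -0.7972, -0.5000]
J5: z=[0.6294, -0.2032, 0.7500] o=[0.2497, -0.2909, 0.0582] → [0.1675, 0.1802, -0.0918, 0.6294, -0.2032, 0.7500]
J6: z=[-0.6380, -0.6862, 0.3495] o=[0.5292, -0.7309, -0.2956] → [-0.3541, 0.2680, -0.1201, -0.6380, -0.6862, 0.3495]
q̇ = J⁺·V = [-0.5810, 0.1440, 0.4490, -0.0110, 0.4330, 0.4220]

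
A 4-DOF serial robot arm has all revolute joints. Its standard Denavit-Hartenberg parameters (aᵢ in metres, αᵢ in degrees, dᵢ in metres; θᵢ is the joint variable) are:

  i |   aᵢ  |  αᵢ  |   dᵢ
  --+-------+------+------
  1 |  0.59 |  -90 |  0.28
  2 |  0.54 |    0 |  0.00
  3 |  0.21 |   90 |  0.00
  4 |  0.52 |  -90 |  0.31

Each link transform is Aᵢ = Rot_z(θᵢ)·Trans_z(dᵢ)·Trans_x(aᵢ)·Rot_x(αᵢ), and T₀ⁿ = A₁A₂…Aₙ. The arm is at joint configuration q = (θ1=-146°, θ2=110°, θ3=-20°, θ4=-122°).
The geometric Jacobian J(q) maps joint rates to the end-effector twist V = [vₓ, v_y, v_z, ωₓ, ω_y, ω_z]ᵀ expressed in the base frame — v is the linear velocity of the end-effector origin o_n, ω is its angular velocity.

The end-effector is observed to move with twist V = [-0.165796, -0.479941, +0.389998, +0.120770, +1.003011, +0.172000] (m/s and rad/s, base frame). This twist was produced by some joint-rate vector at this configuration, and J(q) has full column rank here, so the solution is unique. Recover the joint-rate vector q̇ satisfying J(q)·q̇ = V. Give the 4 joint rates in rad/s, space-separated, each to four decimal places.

0.1720 -0.7490 -0.0150 -0.6610

o_n = [-0.8396, -0.0344, -0.1619]
J₁: ẑ×o_n = [0.0344, -0.8396, 0.0000], ω = ẑ
J2: z=[0.5592, -0.8290, 0.0000] o=[-0.4891, -0.3299, 0.2800] → [0.3663, 0.2471, -0.1253, 0.5592, -0.8290, 0.0000]
J3: z=[0.5592, -0.8290, 0.0000] o=[-0.3360, -0.2266, -0.2274] → [-0.0544, -0.0367, -0.3100, 0.5592, -0.8290, 0.0000]
J4: z=[-0.8290, -0.5592, 0.0000] o=[-0.3360, -0.2266, -0.4374] → [-0.1541, 0.2284, -0.4410, -0.8290, -0.5592, 0.0000]
q̇ = J⁺·V = [0.1720, -0.7490, -0.0150, -0.6610]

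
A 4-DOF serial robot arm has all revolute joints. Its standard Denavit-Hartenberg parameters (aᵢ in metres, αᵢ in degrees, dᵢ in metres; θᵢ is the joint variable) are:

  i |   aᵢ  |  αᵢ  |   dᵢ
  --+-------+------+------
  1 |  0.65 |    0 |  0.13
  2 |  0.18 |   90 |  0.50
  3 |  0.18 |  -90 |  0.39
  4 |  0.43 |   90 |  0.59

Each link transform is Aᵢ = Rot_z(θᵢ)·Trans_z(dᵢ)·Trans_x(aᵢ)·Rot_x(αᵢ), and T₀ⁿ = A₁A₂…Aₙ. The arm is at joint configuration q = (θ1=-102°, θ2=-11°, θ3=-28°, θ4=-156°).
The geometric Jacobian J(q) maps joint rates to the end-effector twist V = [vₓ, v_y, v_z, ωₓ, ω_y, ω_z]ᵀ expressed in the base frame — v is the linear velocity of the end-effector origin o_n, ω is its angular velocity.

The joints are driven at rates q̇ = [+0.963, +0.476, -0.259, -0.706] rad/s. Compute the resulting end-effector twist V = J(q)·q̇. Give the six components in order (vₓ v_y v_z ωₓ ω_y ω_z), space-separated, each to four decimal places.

0.8861 -1.1857 0.0349 0.3679 0.2039 0.8156

o_n = [-0.7603, -0.6628, 1.2509]
J₁: ẑ×o_n = [0.6628, -0.7603, 0.0000], ω = ẑ
J2: z=[0.0000, 0.0000, 1.0000] o=[-0.1351, -0.6358, 0.1300] → [0.0270, -0.6251, 0.0000, 0.0000, 0.0000, 1.0000]
J3: z=[-0.9205, 0.3907, 0.0000] o=[-0.2055, -0.8015, 0.6300] → [0.2426, 0.5715, 0.0891, -0.9205, 0.3907, 0.0000]
J4: z=[-0.1834, -0.4322, 0.8829] o=[-0.6266, -0.7954, 0.5455] → [-0.4219, 0.0113, -0.0821, -0.1834, -0.4322, 0.8829]
V = J·q̇ = [0.8861, -1.1857, 0.0349, 0.3679, 0.2039, 0.8156]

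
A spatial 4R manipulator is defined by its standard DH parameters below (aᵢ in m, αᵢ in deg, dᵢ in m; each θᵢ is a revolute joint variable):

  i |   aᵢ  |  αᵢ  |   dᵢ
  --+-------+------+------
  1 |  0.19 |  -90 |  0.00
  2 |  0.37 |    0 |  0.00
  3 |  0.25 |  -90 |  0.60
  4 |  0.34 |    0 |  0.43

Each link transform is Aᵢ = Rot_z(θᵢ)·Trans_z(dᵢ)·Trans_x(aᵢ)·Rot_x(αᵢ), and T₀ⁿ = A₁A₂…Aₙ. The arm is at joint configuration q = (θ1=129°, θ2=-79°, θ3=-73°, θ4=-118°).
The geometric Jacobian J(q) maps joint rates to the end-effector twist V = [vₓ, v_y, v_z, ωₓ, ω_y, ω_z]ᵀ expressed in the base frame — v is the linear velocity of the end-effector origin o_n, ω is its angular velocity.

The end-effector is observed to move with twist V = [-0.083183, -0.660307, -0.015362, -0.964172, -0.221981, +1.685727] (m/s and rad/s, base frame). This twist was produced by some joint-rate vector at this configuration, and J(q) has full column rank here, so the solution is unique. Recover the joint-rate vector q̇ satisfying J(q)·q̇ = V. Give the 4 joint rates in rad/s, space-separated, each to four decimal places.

o_n = [-0.9404, -0.2691, 0.7853]
J₁: ẑ×o_n = [0.2691, -0.9404, 0.0000], ω = ẑ
J2: z=[-0.7771, -0.6293, 0.0000] o=[-0.1196, 0.1477, 0.0000] → [-0.4942, 0.6103, -0.1927, -0.7771, -0.6293, 0.0000]
J3: z=[-0.7771, -0.6293, 0.0000] o=[-0.1640, 0.2025, 0.3632] → [-0.2656, 0.3280, -0.1221, -0.7771, -0.6293, 0.0000]
J4: z=[-0.2954, 0.3648, 0.8829] o=[-0.4914, -0.3466, 0.4806] → [0.0428, -0.3064, 0.1409, -0.2954, 0.3648, 0.8829]
q̇ = J⁺·V = [0.8690, 0.5270, 0.3620, 0.9250]

0.8690 0.5270 0.3620 0.9250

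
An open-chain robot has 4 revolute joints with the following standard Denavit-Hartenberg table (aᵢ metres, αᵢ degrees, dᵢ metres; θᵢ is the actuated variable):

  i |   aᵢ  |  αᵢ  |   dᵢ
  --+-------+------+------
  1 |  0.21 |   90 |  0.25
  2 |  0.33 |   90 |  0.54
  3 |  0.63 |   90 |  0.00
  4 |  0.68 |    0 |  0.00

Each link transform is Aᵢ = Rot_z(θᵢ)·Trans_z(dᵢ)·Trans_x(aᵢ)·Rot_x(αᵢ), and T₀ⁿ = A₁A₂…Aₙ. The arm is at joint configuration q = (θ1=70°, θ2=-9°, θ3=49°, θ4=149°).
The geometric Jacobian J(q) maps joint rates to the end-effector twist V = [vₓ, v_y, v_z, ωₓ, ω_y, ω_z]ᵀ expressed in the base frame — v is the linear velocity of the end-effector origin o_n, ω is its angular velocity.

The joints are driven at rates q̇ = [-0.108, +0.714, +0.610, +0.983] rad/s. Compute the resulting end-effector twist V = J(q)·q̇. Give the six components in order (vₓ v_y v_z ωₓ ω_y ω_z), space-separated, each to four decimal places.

o_n = [0.7159, 0.2840, -0.1524]
J₁: ẑ×o_n = [-0.2840, 0.7159, 0.0000], ω = ẑ
J2: z=[0.9397, -0.3420, 0.0000] o=[0.0718, 0.1973, 0.2500] → [0.1376, 0.3781, 0.3017, 0.9397, -0.3420, 0.0000]
J3: z=[-0.0535, -0.1470, -0.9877] o=[0.6907, 0.3189, 0.1984] → [0.0170, -0.0436, 0.0056, -0.0535, -0.1470, -0.9877]
J4: z=[-0.3615, 0.9248, -0.1181] o=[1.2772, 0.5399, 0.1337] → [-0.2948, -0.0372, 0.6116, -0.3615, 0.9248, -0.1181]
V = J·q̇ = [-0.1505, 0.1295, 0.8200, 0.2829, 0.5753, -0.8265]

-0.1505 0.1295 0.8200 0.2829 0.5753 -0.8265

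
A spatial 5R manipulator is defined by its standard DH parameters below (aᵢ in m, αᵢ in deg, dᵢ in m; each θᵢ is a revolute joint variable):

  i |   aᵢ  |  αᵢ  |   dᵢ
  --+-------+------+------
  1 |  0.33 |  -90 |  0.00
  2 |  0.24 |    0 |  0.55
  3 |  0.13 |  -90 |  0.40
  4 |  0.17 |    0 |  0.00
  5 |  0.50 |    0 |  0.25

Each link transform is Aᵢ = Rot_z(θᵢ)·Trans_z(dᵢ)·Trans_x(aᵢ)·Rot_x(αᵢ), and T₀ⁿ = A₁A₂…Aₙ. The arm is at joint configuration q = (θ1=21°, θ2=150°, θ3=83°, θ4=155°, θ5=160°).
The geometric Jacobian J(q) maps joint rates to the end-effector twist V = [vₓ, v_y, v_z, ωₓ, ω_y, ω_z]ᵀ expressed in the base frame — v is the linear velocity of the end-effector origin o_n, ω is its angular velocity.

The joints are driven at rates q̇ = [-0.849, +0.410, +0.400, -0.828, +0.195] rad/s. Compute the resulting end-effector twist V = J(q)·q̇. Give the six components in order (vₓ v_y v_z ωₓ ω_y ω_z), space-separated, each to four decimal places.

o_n = [-0.3261, 1.1942, 0.2936]
J₁: ẑ×o_n = [-1.1942, -0.3261, 0.0000], ω = ẑ
J2: z=[-0.3584, 0.9336, 0.0000] o=[0.3081, 0.1183, 0.0000] → [0.2741, 0.1052, 0.2065, -0.3584, 0.9336, 0.0000]
J3: z=[-0.3584, 0.9336, 0.0000] o=[-0.0831, 0.5572, -0.1200] → [0.3861, 0.1482, -0.0014, -0.3584, 0.9336, 0.0000]
J4: z=[0.7456, 0.2862, 0.6018] o=[-0.2994, 0.9026, -0.0162] → [-0.0868, -0.2470, 0.2250, 0.7456, 0.2862, 0.6018]
J5: z=[0.7456, 0.2862, 0.6018] o=[-0.1871, 0.8688, -0.1392] → [-0.0719, -0.4063, 0.2824, 0.7456, 0.2862, 0.6018]
V = J·q̇ = [1.3385, 0.5045, -0.0471, -0.7622, 0.5750, -1.2299]

1.3385 0.5045 -0.0471 -0.7622 0.5750 -1.2299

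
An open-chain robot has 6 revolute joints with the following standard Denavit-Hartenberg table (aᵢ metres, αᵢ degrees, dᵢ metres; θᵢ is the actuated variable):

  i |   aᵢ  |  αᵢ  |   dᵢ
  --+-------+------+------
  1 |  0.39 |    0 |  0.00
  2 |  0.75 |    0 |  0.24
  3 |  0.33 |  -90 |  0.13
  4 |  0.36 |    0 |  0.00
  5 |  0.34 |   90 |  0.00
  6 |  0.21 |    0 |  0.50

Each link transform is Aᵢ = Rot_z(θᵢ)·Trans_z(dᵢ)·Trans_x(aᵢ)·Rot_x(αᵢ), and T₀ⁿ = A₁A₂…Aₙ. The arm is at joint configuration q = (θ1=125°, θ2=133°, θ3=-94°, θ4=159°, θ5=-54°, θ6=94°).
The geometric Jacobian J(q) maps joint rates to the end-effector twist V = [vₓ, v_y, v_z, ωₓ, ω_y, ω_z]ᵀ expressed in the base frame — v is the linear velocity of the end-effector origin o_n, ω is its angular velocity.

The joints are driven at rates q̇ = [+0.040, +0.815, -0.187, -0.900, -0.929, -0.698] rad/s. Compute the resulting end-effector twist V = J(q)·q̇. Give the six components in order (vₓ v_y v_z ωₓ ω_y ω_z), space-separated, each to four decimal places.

o_n = [-0.8148, -0.5073, -0.2027]
J₁: ẑ×o_n = [0.5073, -0.8148, 0.0000], ω = ẑ
J2: z=[0.0000, 0.0000, 1.0000] o=[-0.2237, 0.3195, 0.0000] → [0.8268, -0.5911, 0.0000, 0.0000, 0.0000, 1.0000]
J3: z=[0.0000, 0.0000, 1.0000] o=[-0.3796, -0.4141, 0.2400] → [0.0931, -0.4352, 0.0000, 0.0000, 0.0000, 1.0000]
J4: z=[-0.2756, -0.9613, 0.0000] o=[-0.6968, -0.3232, 0.3700] → [0.5505, -0.1579, -0.0627, -0.2756, -0.9613, 0.0000]
J5: z=[-0.2756, -0.9613, 0.0000] o=[-0.3738, -0.4158, 0.2410] → [0.4265, -0.1223, -0.3988, -0.2756, -0.9613, 0.0000]
J6: z=[-0.9285, 0.2662, -0.2588] o=[-0.2892, -0.4401, -0.0874] → [-0.0481, 0.0290, 0.2024, -0.9285, 0.2662, -0.2588]
V = J·q̇ = [-0.1814, -0.1976, 0.2856, 1.1522, 1.5723, 0.8487]

-0.1814 -0.1976 0.2856 1.1522 1.5723 0.8487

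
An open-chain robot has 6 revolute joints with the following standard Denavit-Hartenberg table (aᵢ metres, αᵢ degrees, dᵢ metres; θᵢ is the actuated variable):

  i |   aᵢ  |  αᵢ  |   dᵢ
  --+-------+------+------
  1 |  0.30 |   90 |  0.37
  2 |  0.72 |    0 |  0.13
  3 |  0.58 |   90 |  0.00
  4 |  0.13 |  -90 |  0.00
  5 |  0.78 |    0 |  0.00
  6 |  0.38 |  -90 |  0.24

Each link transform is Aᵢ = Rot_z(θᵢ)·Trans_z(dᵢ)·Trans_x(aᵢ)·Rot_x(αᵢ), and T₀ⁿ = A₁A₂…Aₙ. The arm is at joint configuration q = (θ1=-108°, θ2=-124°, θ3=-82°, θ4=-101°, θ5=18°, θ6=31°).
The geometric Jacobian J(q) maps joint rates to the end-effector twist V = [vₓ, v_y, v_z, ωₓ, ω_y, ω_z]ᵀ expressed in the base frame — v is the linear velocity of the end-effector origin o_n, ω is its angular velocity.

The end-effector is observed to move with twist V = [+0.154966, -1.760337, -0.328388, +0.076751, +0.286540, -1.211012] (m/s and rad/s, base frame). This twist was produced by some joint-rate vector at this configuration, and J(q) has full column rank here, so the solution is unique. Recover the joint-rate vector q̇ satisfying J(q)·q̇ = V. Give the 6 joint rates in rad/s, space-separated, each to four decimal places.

-0.7380 0.3850 -0.3580 -0.5550 -0.2140 0.2740

o_n = [1.2369, 0.5179, -0.4376]
J₁: ẑ×o_n = [-0.5179, 1.2369, 0.0000], ω = ẑ
J2: z=[-0.9511, 0.3090, 0.0000] o=[-0.0927, -0.2853, 0.3700] → [-0.2495, -0.7680, -1.1748, -0.9511, 0.3090, 0.0000]
J3: z=[-0.9511, 0.3090, 0.0000] o=[-0.0919, 0.1378, -0.2269] → [-0.0651, -0.2003, -0.7722, -0.9511, 0.3090, 0.0000]
J4: z=[-0.1355, -0.4169, 0.8988] o=[0.0692, 0.6336, 0.0273] → [0.2978, 0.9866, 0.5025, -0.1355, -0.4169, 0.8988]
J5: z=[0.4541, 0.7801, 0.4303] o=[0.1836, 0.5729, 0.0165] → [-0.3305, 0.6594, -0.8467, 0.4541, 0.7801, 0.4303]
J6: z=[0.4541, 0.7801, 0.4303] o=[0.8695, 0.3274, -0.2622] → [-0.2188, 0.2377, -0.2001, 0.4541, 0.7801, 0.4303]
q̇ = J⁺·V = [-0.7380, 0.3850, -0.3580, -0.5550, -0.2140, 0.2740]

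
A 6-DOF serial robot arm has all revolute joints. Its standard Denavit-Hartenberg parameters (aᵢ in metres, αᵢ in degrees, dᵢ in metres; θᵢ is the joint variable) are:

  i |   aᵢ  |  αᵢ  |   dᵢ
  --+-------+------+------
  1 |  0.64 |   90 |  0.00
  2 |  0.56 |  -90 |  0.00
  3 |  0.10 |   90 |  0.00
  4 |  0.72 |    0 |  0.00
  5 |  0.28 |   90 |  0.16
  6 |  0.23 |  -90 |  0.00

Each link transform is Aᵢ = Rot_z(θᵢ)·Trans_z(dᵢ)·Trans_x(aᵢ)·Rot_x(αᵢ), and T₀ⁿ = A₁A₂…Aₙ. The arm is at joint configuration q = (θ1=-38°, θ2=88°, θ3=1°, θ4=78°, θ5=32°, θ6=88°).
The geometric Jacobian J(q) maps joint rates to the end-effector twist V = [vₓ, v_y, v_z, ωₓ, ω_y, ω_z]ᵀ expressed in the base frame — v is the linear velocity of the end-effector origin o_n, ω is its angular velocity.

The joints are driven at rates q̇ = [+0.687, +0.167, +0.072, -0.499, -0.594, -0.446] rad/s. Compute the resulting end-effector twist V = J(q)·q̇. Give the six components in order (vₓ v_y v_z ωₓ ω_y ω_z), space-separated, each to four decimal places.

-0.0886 -0.1679 0.4855 0.6169 0.6837 0.2463

o_n = [-0.4821, -0.1147, 0.7516]
J₁: ẑ×o_n = [0.1147, -0.4821, 0.0000], ω = ẑ
J2: z=[-0.6157, -0.7880, 0.0000] o=[0.5043, -0.3940, 0.0000] → [-0.5922, 0.4627, -0.9493, -0.6157, -0.7880, 0.0000]
J3: z=[-0.7875, 0.6153, 0.0349] o=[0.5197, -0.4061, 0.5597] → [0.1079, 0.1162, 0.3869, -0.7875, 0.6153, 0.0349]
J4: z=[-0.6151, -0.7883, 0.0174] o=[0.5236, -0.4068, 0.6596] → [-0.0776, 0.0390, -0.9724, -0.6151, -0.7883, 0.0174]
J5: z=[-0.6151, -0.7883, 0.0174] o=[-0.0254, 0.0253, 0.8337] → [0.0672, -0.0585, -0.2739, -0.6151, -0.7883, 0.0174]
J6: z=[-0.2334, 0.2032, 0.9509] o=[-0.3346, 0.0618, 0.7500] → [0.1682, -0.1398, 0.0712, -0.2334, 0.2032, 0.9509]
V = J·q̇ = [-0.0886, -0.1679, 0.4855, 0.6169, 0.6837, 0.2463]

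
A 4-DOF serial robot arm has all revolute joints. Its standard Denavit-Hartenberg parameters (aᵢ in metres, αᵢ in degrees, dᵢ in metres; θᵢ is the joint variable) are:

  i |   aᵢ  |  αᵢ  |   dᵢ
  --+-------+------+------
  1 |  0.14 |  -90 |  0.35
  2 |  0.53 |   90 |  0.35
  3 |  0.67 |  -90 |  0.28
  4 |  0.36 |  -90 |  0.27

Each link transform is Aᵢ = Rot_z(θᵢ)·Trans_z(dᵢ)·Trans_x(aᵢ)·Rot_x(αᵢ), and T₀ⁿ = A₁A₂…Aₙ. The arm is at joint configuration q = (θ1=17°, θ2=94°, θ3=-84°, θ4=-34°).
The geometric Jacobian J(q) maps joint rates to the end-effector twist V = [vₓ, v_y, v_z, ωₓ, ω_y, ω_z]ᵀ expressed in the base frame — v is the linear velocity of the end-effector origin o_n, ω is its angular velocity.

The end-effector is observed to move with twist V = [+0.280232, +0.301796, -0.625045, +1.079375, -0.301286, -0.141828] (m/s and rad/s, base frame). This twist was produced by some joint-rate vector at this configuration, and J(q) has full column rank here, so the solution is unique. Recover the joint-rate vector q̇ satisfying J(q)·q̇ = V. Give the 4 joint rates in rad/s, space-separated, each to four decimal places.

o_n = [0.7040, -0.3964, -0.5811]
J₁: ẑ×o_n = [0.3964, 0.7040, -0.0000], ω = ẑ
J2: z=[-0.2924, 0.9563, 0.0000] o=[0.1339, 0.0409, 0.3500] → [-0.8904, -0.2722, -0.4174, -0.2924, 0.9563, 0.0000]
J3: z=[0.9540, 0.2917, -0.0698] o=[-0.0038, 0.3648, -0.1787] → [-0.1705, 0.3345, -0.9326, 0.9540, 0.2917, -0.0698]
J4: z=[-0.0969, 0.0797, -0.9921] o=[0.4535, -0.1921, -0.2681] → [-0.2276, -0.2789, -0.0002, -0.0969, 0.0797, -0.9921]
q̇ = J⁺·V = [-0.3400, -0.5760, 0.9280, -0.2650]

-0.3400 -0.5760 0.9280 -0.2650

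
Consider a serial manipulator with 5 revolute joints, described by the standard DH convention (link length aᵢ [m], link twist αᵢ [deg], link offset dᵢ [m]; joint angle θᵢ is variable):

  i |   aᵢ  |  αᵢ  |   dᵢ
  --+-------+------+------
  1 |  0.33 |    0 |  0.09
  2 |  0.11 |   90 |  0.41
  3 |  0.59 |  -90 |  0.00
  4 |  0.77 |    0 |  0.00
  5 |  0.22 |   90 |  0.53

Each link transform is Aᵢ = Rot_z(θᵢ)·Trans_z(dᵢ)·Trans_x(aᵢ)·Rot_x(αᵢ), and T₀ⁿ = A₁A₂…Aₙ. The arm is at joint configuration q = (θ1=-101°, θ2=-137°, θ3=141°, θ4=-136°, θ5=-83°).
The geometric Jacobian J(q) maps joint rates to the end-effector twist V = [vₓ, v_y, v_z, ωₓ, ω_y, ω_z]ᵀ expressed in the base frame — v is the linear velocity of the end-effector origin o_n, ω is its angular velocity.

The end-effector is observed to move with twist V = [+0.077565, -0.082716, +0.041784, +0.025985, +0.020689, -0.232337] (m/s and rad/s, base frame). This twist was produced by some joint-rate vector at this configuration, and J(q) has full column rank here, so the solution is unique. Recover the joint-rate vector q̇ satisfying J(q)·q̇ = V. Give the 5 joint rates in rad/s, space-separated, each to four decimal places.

-0.1210 -0.1160 0.0330 0.1450 -0.1510

o_n = [0.3361, -0.2145, 0.0032]
J₁: ẑ×o_n = [0.2145, 0.3361, -0.0000], ω = ẑ
J2: z=[0.0000, 0.0000, 1.0000] o=[-0.0630, -0.3239, 0.0900] → [-0.1094, 0.3991, 0.0000, 0.0000, 0.0000, 1.0000]
J3: z=[0.8480, 0.5299, 0.0000] o=[-0.1213, -0.2307, 0.5000] → [-0.2632, 0.4213, -0.2287, 0.8480, 0.5299, 0.0000]
J4: z=[0.3335, -0.5337, -0.7771] o=[0.1217, -0.6195, 0.8713] → [0.7780, 0.1228, 0.2495, 0.3335, -0.5337, -0.7771]
J5: z=[0.3335, -0.5337, -0.7771] o=[0.3472, 0.0290, 0.5227] → [0.0880, 0.1818, -0.0871, 0.3335, -0.5337, -0.7771]
q̇ = J⁺·V = [-0.1210, -0.1160, 0.0330, 0.1450, -0.1510]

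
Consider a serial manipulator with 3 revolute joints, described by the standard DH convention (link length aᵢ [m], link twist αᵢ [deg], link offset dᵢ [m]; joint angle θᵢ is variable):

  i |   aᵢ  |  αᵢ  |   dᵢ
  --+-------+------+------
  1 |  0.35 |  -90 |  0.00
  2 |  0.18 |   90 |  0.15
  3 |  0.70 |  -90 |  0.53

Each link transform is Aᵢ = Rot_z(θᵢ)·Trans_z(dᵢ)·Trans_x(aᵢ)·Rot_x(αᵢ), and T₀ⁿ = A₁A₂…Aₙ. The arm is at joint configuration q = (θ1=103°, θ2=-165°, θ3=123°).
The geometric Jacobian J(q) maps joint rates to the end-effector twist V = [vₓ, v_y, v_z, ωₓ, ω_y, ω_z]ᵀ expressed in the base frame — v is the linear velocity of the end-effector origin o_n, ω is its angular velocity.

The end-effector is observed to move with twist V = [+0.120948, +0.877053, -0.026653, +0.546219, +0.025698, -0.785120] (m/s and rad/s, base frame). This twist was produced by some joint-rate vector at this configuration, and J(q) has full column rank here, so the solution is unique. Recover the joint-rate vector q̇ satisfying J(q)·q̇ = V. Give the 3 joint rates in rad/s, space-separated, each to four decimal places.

o_n = [-0.8098, 0.2310, -0.5640]
J₁: ẑ×o_n = [-0.2310, -0.8098, 0.0000], ω = ẑ
J2: z=[-0.9744, -0.2250, 0.0000] o=[-0.0787, 0.3410, 0.0000] → [0.1269, -0.5496, -0.0572, -0.9744, -0.2250, 0.0000]
J3: z=[0.0582, -0.2522, -0.9659] o=[-0.1858, 0.1379, 0.0466] → [0.2439, 0.6383, -0.1519, 0.0582, -0.2522, -0.9659]
q̇ = J⁺·V = [-0.4200, -0.5380, 0.3780]

-0.4200 -0.5380 0.3780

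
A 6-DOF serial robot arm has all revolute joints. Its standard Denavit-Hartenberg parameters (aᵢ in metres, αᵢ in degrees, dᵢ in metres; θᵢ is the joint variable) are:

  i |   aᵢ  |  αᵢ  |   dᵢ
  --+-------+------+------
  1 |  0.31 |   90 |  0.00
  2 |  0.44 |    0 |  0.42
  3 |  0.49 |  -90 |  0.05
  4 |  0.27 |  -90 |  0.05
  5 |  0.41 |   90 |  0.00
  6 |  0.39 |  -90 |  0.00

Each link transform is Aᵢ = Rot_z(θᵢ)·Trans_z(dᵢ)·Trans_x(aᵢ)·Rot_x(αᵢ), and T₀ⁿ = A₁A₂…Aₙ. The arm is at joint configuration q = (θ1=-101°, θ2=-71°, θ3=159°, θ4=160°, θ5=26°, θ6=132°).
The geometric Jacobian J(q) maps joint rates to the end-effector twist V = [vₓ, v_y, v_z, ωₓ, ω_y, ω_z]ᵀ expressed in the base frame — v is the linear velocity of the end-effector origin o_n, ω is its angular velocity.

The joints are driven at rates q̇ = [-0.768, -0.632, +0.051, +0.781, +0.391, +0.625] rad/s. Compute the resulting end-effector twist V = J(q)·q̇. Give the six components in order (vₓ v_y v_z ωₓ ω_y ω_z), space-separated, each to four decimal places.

-0.4929 0.8455 0.2387 0.5603 1.2720 -1.1121

o_n = [-0.6826, -0.3451, -0.4053]
J₁: ẑ×o_n = [0.3451, -0.6826, 0.0000], ω = ẑ
J2: z=[-0.9816, 0.1908, 0.0000] o=[-0.0592, -0.3043, 0.0000] → [-0.0773, -0.3978, 0.1590, -0.9816, 0.1908, 0.0000]
J3: z=[-0.9816, 0.1908, 0.0000] o=[-0.4988, -0.3648, -0.4160] → [0.0020, 0.0105, 0.0157, -0.9816, 0.1908, 0.0000]
J4: z=[0.1907, 0.9810, 0.0349] o=[-0.5511, -0.3720, 0.0737] → [-0.4708, 0.0867, 0.1341, 0.1907, 0.9810, 0.0349]
J5: z=[-0.9202, 0.1910, -0.3418] o=[-0.4492, -0.3319, -0.1781] → [-0.0479, -0.1293, 0.0567, -0.9202, 0.1910, -0.3418]
J6: z=[0.3213, 0.8672, -0.3803] o=[-0.3575, -0.5204, -0.5305] → [0.1753, 0.0834, 0.3383, 0.3213, 0.8672, -0.3803]
V = J·q̇ = [-0.4929, 0.8455, 0.2387, 0.5603, 1.2720, -1.1121]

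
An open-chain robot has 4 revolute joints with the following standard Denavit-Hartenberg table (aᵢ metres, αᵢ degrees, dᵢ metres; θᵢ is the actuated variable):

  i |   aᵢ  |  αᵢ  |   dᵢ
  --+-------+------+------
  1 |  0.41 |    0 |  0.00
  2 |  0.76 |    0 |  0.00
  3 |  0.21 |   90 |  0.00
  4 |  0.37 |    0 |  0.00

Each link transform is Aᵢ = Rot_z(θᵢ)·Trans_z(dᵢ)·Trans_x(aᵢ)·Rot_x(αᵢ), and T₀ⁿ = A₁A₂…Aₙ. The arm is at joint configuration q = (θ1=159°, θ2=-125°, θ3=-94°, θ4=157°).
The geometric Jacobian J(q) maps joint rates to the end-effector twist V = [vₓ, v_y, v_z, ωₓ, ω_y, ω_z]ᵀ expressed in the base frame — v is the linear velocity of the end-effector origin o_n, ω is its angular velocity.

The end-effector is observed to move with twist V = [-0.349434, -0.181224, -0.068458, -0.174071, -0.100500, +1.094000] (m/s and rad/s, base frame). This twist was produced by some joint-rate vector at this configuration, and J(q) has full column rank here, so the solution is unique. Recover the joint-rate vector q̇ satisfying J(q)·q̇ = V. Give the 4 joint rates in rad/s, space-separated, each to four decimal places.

0.7460 -0.5070 0.8550 0.2010

o_n = [0.1820, 0.6850, 0.1446]
J₁: ẑ×o_n = [-0.6850, 0.1820, 0.0000], ω = ẑ
J2: z=[0.0000, 0.0000, 1.0000] o=[-0.3828, 0.1469, 0.0000] → [-0.5381, 0.5648, 0.0000, 0.0000, 0.0000, 1.0000]
J3: z=[0.0000, 0.0000, 1.0000] o=[0.2473, 0.5719, 0.0000] → [-0.1131, -0.0653, 0.0000, 0.0000, 0.0000, 1.0000]
J4: z=[-0.8660, -0.5000, 0.0000] o=[0.3523, 0.3901, 0.0000] → [-0.0723, 0.1252, -0.3406, -0.8660, -0.5000, 0.0000]
q̇ = J⁺·V = [0.7460, -0.5070, 0.8550, 0.2010]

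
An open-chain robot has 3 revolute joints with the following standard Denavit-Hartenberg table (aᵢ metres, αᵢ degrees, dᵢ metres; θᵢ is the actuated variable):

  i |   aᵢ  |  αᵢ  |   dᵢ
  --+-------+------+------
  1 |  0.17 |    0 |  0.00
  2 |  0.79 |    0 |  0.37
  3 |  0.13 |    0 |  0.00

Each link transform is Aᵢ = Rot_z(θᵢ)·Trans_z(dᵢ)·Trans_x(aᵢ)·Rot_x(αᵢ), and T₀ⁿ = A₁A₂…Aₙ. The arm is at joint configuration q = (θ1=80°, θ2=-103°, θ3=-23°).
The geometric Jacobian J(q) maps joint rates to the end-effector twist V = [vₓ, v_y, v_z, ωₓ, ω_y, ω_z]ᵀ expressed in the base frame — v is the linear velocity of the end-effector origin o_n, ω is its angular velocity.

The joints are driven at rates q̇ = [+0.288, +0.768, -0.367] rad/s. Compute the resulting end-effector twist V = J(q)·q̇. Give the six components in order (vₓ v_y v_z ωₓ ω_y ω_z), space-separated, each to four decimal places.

0.3422 0.8386 0.0000 0.0000 0.0000 0.6890

o_n = [0.8470, -0.2348, 0.3700]
J₁: ẑ×o_n = [0.2348, 0.8470, -0.0000], ω = ẑ
J2: z=[0.0000, 0.0000, 1.0000] o=[0.0295, 0.1674, 0.0000] → [0.4022, 0.8175, -0.0000, 0.0000, 0.0000, 1.0000]
J3: z=[0.0000, 0.0000, 1.0000] o=[0.7567, -0.1413, 0.3700] → [0.0935, 0.0903, -0.0000, 0.0000, 0.0000, 1.0000]
V = J·q̇ = [0.3422, 0.8386, 0.0000, 0.0000, 0.0000, 0.6890]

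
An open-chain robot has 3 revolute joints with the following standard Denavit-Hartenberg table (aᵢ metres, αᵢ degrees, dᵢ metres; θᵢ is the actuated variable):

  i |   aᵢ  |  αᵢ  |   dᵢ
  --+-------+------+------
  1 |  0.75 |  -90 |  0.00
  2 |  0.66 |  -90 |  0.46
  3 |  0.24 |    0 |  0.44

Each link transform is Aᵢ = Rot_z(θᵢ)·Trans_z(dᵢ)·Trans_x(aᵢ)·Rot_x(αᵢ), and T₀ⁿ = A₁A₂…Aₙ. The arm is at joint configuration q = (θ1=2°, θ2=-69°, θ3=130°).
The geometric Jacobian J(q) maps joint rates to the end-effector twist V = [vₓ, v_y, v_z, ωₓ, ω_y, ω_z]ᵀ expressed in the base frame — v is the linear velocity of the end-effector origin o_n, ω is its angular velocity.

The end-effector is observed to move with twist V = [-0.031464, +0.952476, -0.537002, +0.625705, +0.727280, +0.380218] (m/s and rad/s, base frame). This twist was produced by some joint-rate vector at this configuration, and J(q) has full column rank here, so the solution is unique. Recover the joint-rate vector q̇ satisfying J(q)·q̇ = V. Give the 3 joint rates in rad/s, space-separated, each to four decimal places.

o_n = [1.3316, 0.3228, 0.3145]
J₁: ẑ×o_n = [-0.3228, 1.3316, 0.0000], ω = ẑ
J2: z=[-0.0349, 0.9994, 0.0000] o=[0.7495, 0.0262, 0.0000] → [0.3143, 0.0110, -0.5920, -0.0349, 0.9994, 0.0000]
J3: z=[0.9330, 0.0326, -0.3584] o=[0.9699, 0.4941, 0.6162] → [-0.0712, 0.1519, -0.1716, 0.9330, 0.0326, -0.3584]
q̇ = J⁺·V = [0.6300, 0.7050, 0.6970]

0.6300 0.7050 0.6970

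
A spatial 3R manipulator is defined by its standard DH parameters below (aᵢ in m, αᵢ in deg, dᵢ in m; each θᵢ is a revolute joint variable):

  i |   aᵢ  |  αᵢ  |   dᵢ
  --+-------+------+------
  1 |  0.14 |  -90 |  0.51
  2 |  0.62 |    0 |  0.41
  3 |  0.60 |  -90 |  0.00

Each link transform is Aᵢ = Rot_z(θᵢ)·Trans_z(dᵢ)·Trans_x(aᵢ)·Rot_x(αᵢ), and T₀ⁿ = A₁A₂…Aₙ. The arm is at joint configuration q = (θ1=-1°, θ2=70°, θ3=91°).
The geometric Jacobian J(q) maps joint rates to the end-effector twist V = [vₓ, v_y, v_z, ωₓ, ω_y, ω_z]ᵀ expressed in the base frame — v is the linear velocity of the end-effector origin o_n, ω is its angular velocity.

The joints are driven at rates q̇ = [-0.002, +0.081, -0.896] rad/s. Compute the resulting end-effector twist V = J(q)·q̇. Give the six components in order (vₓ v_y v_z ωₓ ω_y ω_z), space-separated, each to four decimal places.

0.1128 -0.0015 -0.4795 -0.0142 -0.8149 -0.0020

o_n = [-0.2081, 0.4137, -0.2680]
J₁: ẑ×o_n = [-0.4137, -0.2081, 0.0000], ω = ẑ
J2: z=[0.0175, 0.9998, 0.0000] o=[0.1400, -0.0024, 0.5100] → [-0.7778, 0.0136, 0.3553, 0.0175, 0.9998, 0.0000]
J3: z=[0.0175, 0.9998, 0.0000] o=[0.3592, 0.4038, -0.0726] → [-0.1953, 0.0034, 0.5673, 0.0175, 0.9998, 0.0000]
V = J·q̇ = [0.1128, -0.0015, -0.4795, -0.0142, -0.8149, -0.0020]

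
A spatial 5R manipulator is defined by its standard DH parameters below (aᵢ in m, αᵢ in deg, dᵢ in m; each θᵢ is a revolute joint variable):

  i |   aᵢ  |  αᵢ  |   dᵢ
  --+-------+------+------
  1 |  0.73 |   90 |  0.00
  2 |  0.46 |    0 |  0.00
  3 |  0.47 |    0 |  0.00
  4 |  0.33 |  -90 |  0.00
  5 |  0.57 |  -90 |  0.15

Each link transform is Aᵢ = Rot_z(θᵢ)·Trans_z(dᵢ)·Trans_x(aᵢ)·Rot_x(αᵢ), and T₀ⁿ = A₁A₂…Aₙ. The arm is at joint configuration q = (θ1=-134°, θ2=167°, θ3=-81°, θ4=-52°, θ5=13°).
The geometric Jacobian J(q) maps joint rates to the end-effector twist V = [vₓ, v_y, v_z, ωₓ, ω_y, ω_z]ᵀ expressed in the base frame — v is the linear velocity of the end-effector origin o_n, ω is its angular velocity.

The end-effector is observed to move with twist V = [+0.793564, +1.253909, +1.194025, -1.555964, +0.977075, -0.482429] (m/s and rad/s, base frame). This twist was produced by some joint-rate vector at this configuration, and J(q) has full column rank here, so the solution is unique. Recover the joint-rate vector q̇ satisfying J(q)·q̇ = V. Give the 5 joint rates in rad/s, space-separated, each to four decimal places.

o_n = [-0.5779, -0.7830, 1.1918]
J₁: ẑ×o_n = [0.7830, -0.5779, 0.0000], ω = ẑ
J2: z=[-0.7193, 0.6947, 0.0000] o=[-0.5071, -0.5251, 0.0000] → [0.8279, 0.8573, 0.2347, -0.7193, 0.6947, 0.0000]
J3: z=[-0.7193, 0.6947, 0.0000] o=[-0.1957, -0.2027, 0.1035] → [0.7560, 0.7829, 0.6829, -0.7193, 0.6947, 0.0000]
J4: z=[-0.7193, 0.6947, 0.0000] o=[-0.2185, -0.2263, 0.5723] → [0.4303, 0.4456, 0.6501, -0.7193, 0.6947, 0.0000]
J5: z=[0.3884, 0.4022, 0.8290] o=[-0.4086, -0.4231, 0.7569] → [0.4734, -0.3093, -0.0717, 0.3884, 0.4022, 0.8290]
q̇ = J⁺·V = [0.0780, 0.1130, 0.7180, 0.9670, -0.6760]

0.0780 0.1130 0.7180 0.9670 -0.6760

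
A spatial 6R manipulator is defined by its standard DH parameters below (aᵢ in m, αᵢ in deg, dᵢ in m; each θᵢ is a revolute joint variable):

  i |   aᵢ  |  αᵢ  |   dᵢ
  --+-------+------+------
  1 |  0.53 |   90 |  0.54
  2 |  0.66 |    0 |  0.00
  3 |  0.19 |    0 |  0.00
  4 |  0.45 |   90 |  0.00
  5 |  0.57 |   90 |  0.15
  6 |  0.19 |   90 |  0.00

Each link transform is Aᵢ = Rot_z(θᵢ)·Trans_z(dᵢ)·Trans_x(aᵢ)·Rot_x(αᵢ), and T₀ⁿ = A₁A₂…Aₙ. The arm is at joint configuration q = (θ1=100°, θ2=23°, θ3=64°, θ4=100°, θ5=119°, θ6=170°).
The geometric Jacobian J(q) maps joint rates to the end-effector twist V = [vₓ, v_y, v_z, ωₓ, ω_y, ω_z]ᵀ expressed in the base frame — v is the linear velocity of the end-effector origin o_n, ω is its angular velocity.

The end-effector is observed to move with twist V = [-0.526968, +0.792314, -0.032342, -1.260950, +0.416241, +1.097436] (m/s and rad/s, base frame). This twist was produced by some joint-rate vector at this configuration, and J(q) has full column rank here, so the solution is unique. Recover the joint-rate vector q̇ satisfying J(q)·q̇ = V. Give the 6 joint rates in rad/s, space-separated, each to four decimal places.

0.3200 -0.6940 -0.5980 0.5210 0.6950 -0.8220

o_n = [0.1800, 0.9078, 1.1370]
J₁: ẑ×o_n = [-0.9078, 0.1800, 0.0000], ω = ẑ
J2: z=[0.9848, 0.1736, 0.0000] o=[-0.0920, 0.5219, 0.5400] → [0.1037, -0.5880, 0.3328, 0.9848, 0.1736, 0.0000]
J3: z=[0.9848, 0.1736, 0.0000] o=[-0.1975, 1.1203, 0.7979] → [0.0589, -0.3340, -0.2748, 0.9848, 0.1736, 0.0000]
J4: z=[0.9848, 0.1736, 0.0000] o=[-0.1993, 1.1300, 0.9876] → [0.0259, -0.1471, -0.2847, 0.9848, 0.1736, 0.0000]
J5: z=[0.0212, -0.1200, 0.9925] o=[-0.1217, 0.6902, 0.9328] → [-0.2405, 0.2951, 0.0408, 0.0212, -0.1200, 0.9925]
J6: z=[0.6282, -0.7707, -0.1066] o=[0.3248, 1.0289, 1.1153] → [-0.0296, 0.0018, -0.1877, 0.6282, -0.7707, -0.1066]
q̇ = J⁺·V = [0.3200, -0.6940, -0.5980, 0.5210, 0.6950, -0.8220]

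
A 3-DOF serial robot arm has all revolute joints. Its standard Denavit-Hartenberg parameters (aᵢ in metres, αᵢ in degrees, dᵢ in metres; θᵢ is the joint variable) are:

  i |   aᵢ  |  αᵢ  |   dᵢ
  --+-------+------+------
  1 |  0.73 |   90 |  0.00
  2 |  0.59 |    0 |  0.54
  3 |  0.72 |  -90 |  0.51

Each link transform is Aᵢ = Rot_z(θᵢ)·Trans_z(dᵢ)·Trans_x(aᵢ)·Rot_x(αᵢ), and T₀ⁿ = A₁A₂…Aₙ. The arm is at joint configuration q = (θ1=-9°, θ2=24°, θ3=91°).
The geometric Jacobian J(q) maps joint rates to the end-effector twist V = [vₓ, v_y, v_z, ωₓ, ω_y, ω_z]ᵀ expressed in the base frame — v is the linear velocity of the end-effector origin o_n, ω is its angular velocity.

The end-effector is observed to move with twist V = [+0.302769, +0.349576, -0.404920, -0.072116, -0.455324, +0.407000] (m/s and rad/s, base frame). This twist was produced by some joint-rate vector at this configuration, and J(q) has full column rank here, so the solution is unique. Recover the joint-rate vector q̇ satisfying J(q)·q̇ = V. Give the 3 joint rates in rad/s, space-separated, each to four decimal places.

0.4070 -0.4910 0.9520

o_n = [0.7886, -1.1880, 0.8925]
J₁: ẑ×o_n = [1.1880, 0.7886, -0.0000], ω = ẑ
J2: z=[-0.1564, -0.9877, 0.0000] o=[0.7210, -0.1142, 0.0000] → [-0.8815, 0.1396, 0.2347, -0.1564, -0.9877, 0.0000]
J3: z=[-0.1564, -0.9877, 0.0000] o=[1.1689, -0.7319, 0.2400] → [-0.6445, 0.1021, -0.3043, -0.1564, -0.9877, 0.0000]
q̇ = J⁺·V = [0.4070, -0.4910, 0.9520]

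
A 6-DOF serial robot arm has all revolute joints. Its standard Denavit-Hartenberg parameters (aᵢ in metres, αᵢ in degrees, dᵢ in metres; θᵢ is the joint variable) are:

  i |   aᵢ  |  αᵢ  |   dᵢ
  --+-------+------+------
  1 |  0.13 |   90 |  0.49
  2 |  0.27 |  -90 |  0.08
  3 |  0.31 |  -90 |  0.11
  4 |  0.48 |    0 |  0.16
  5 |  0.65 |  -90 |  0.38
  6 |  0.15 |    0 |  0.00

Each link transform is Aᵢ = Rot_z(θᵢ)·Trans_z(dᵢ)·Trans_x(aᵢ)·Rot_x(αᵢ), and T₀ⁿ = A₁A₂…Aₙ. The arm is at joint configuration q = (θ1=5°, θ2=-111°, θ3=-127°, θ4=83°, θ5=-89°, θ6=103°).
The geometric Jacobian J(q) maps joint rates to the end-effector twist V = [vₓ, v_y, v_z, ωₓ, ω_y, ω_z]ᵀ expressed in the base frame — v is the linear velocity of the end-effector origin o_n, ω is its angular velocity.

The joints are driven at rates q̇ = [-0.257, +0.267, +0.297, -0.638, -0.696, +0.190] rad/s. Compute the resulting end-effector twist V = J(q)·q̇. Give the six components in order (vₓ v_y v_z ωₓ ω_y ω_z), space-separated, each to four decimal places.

o_n = [-0.0533, -1.1097, 0.6039]
J₁: ẑ×o_n = [1.1097, -0.0533, 0.0000], ω = ẑ
J2: z=[0.0872, -0.9962, 0.0000] o=[0.1295, 0.0113, 0.4900] → [-0.1135, -0.0099, -0.2798, 0.0872, -0.9962, 0.0000]
J3: z=[0.9300, 0.0814, -0.3584] o=[0.0401, -0.0768, 0.2379] → [-0.3404, -0.3069, -0.9530, 0.9300, 0.0814, -0.3584]
J4: z=[-0.2327, -0.6245, -0.7456] o=[0.2306, -0.3087, 0.3727] → [-0.7416, 0.2654, 0.0091, -0.2327, -0.6245, -0.7456]
J5: z=[-0.2327, -0.6245, -0.7456] o=[-0.2331, -0.4928, 0.4570] → [-0.5517, -0.0999, 0.2558, -0.2327, -0.6245, -0.7456]
J6: z=[-0.8952, -0.1621, 0.4151] o=[-0.0744, -1.2267, 0.5125] → [-0.0634, 0.0906, -0.1013, -0.8952, -0.1621, 0.4151]
V = J·q̇ = [0.4285, -0.1627, -0.5609, 0.4398, 0.5604, 0.7101]

0.4285 -0.1627 -0.5609 0.4398 0.5604 0.7101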